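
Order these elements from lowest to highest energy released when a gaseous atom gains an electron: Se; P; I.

P < Se < I

Adding an electron releases more energy for atoms nearer the top right (short of the noble gases).
A diagonal step moves right (one effect) and down (the opposite effect) at once.
Se > P: period and group pull opposite ways; the across-period shift dominates (195 vs 72 kJ/mol).
I > Se: the two effects oppose for this pair; the across-period effect wins (295 vs 195 kJ/mol).
For reference (kJ/mol): P 72, Se 195, I 295.
So from lowest to highest: P < Se < I.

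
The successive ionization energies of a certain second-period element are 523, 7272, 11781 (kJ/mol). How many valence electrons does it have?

Look for the largest jump between consecutive ionization energies: IE2/IE1 ≈ 13.9, far larger than any earlier ratio.
That jump marks the point where a core electron is being removed. So the atom has 1 valence electron.

1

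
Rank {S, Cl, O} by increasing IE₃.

After 2 electrons have been removed, what remains? S²⁺ still has 4 valence electrons; Cl²⁺ still has 5 valence electrons; O²⁺ still has 4 valence electrons.
All are still removing valence electrons, so compare the +2 ions as you would atoms: IE_3 generally rises across a period (higher Z_eff) and falls down a group (larger shell), subject to the usual subshell exceptions.
Valence configurations: S²⁺ [Ne]3s²3p², Cl²⁺ [Ne]3s²3p³, O²⁺ [He]2s²2p².
Approximate IE_3 values (kJ/mol): S 3357, Cl 3822, O 5300.
So the third ionization energies run S < Cl < O.

S < Cl < O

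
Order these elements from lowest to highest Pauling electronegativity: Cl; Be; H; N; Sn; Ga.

Be < Ga < Sn < H < N < Cl

H is in period 1, group 1; Be is in period 2, group 2; N is in period 2, group 15; Cl is in period 3, group 17; Ga is in period 4, group 13; Sn is in period 5, group 14.
Atoms toward the upper right of the periodic table pull bonding electrons most strongly.
Neither a single period nor a single group — weigh both effects.
Ga > Be: the two effects oppose for this pair; the across-period effect wins (1.81 vs 1.57).
Sn > Ga: the two effects oppose for this pair; the across-period effect wins (1.96 vs 1.81).
H > Sn: period and group pull opposite ways; the down-group shift dominates (2.20 vs 1.96).
N > H: period and group pull opposite ways; the across-period shift dominates (3.04 vs 2.20).
Cl > N: the two effects oppose for this pair; the across-period effect wins (3.16 vs 3.04).
For reference (Pauling): H 2.20, Be 1.57, N 3.04, Cl 3.16, Ga 1.81, Sn 1.96.
So from lowest to highest: Be < Ga < Sn < H < N < Cl.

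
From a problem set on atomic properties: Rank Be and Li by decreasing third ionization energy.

The third ionization energy removes an electron from the +2 ion. For each element: Be²⁺ is the bare [He] core; Li²⁺ is already 1 electron into the core.
All of these are removing an electron from a noble-gas core or deeper; the smaller core (lower principal quantum number) is held far more tightly, and within a period the higher nuclear charge binds the same core more tightly.
The numbers (kJ/mol): Be 14849, Li 11815.
Hence IE_3: Li < Be.

Be > Li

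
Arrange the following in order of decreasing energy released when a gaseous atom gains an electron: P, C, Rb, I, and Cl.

Cl, I, C, P, Rb

C is in period 2, group 14; P is in period 3, group 15; Cl is in period 3, group 17; Rb is in period 5, group 1; I is in period 5, group 17.
Electron affinity generally becomes more exothermic across a period toward the halogens and less exothermic down a group.
Here both period and group differ, so the two effects have to be weighed against each other.
P > Rb: relative to Rb, both the across-period and down-group shifts push P's electron affinity up.
C > P: period and group pull opposite ways; the down-group shift dominates (122 vs 72 kJ/mol).
I > C: period and group pull opposite ways; the across-period shift dominates (295 vs 122 kJ/mol).
Cl > I: they share group 17; the group trend gives Cl the larger value.
Approximate values (kJ/mol): C 122, P 72, Cl 349, Rb 47, I 295.
So from highest to lowest: Cl > I > C > P > Rb.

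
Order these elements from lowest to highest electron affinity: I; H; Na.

EA tends to increase across a period and decrease down a group, though the pattern is less regular than for IE or radius.
Neither a single period nor a single group — weigh both effects.
H > Na: H sits above Na in group 1, so the down-group effect alone puts H higher.
I > H: the two effects oppose for this pair; the across-period effect wins (295 vs 73 kJ/mol).
For reference (kJ/mol): H 73, Na 53, I 295.
So from lowest to highest: Na < H < I.

Na < H < I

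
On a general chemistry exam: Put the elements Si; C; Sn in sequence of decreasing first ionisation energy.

C, Si, Sn

C is in period 2, group 14; Si is in period 3, group 14; Sn is in period 5, group 14.
Across a period the outer electron is held more tightly (higher IE₁); down a group it sits in a higher shell, more shielded, and comes off more easily.
All are in group 14, so first ionization energy increases up the group.
So from highest to lowest: C > Si > Sn.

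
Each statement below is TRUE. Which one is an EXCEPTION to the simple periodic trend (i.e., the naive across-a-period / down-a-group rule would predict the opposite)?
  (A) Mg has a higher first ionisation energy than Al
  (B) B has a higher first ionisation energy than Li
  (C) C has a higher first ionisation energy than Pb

(A)

The general trend: first ionisation energy increases across a period and decreases down a group.
(A) Mg (period 3, group 2) vs Al (period 3, group 13): the stated order contradicts the simple trend.
(B) B (period 2, group 13) vs Li (period 2, group 1): the stated order agrees with the simple trend.
(C) C (period 2, group 14) vs Pb (period 6, group 14): the stated order agrees with the simple trend.
The exception is (A): Al's single 3p electron is easier to remove than one from Mg's filled 3s².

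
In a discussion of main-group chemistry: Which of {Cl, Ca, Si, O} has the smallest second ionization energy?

Ca

After 1 electron has been removed, what remains? Cl⁺ still has 6 valence electrons; Ca⁺ still has 1 valence electron; Si⁺ still has 3 valence electrons; O⁺ still has 5 valence electrons.
All are still removing valence electrons, so compare the +1 ions as you would atoms: IE_2 generally rises across a period (higher Z_eff) and falls down a group (larger shell), subject to the usual subshell exceptions.
Valence configurations: Cl⁺ [Ne]3s²3p⁴, Ca⁺ [Ar]4s¹, Si⁺ [Ne]3s²3p¹, O⁺ [He]2s²2p³.
Approximate IE_2 values (kJ/mol): Cl 2298, Ca 1145, Si 1577, O 3388.
Hence IE_2: Ca < Si < Cl < O.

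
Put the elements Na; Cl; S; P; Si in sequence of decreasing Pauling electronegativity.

Na is in period 3, group 1; Si is in period 3, group 14; P is in period 3, group 15; S is in period 3, group 16; Cl is in period 3, group 17.
EN rises left→right (higher Z_eff, smaller atoms) and falls top→bottom (larger, more shielded atoms).
All lie in period 3, so electronegativity increases left to right.
So from highest to lowest: Cl > S > P > Si > Na.

Cl > S > P > Si > Na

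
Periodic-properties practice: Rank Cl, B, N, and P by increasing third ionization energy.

Consider each +2 ion: Cl²⁺ still has 5 valence electrons; B²⁺ still has 1 valence electron; N²⁺ still has 3 valence electrons; P²⁺ still has 3 valence electrons.
All are still removing valence electrons, so compare the +2 ions as you would atoms: IE_3 generally rises across a period (higher Z_eff) and falls down a group (larger shell), subject to the usual subshell exceptions.
Valence configurations: Cl²⁺ [Ne]3s²3p³, B²⁺ [He]2s¹, N²⁺ [He]2s²2p¹, P²⁺ [Ne]3s²3p¹.
The numbers (kJ/mol): Cl 3822, B 3660, N 4578, P 2914.
Overall IE_3 order: P < B < Cl < N.

P, B, Cl, N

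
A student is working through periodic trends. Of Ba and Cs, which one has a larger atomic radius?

Cs is in period 6, group 1; Ba is in period 6, group 2.
Atomic radius shrinks across a period as nuclear charge pulls the same shell inward, and grows down a group as new shells are added.
All lie in period 6, so atomic radius increases right to left.
So Cs has the larger atomic radius (Cs > Ba).

Cs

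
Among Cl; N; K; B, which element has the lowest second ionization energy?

Consider each +1 ion: Cl⁺ still has 6 valence electrons; N⁺ still has 4 valence electrons; K⁺ is the bare [Ar] core; B⁺ still has 2 valence electrons.
Core electrons are held far more tightly than valence electrons, so K tops the IE_2 order.
Valence configurations: Cl⁺ [Ne]3s²3p⁴, N⁺ [He]2s²2p², B⁺ [He]2s².
Approximate IE_2 values (kJ/mol): Cl 2298, N 2856, K 3052, B 2427.
Overall IE_2 order: Cl < B < N < K.

Cl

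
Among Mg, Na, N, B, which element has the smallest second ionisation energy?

The second ionization energy removes an electron from the +1 ion. For each element: Mg⁺ still has 1 valence electron; Na⁺ is the bare [Ne] core; N⁺ still has 4 valence electrons; B⁺ still has 2 valence electrons.
Breaking into a closed-shell core is much more expensive than removing a leftover valence electron — Na has the largest IE_2 here.
Valence configurations: Mg⁺ [Ne]3s¹, N⁺ [He]2s²2p², B⁺ [He]2s².
Tabulated IE_2 (kJ/mol): Mg 1451, Na 4562, N 2856, B 2427.
Putting it together, IE_2: Mg < B < N < Na.

Mg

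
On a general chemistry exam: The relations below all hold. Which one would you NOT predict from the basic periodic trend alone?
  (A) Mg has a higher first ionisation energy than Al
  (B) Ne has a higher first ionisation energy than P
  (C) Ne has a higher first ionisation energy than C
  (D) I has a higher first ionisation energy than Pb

(A)

The general trend: first ionisation energy increases across a period and decreases down a group.
(A) Mg (period 3, group 2) vs Al (period 3, group 13): the stated order contradicts the simple trend.
(B) Ne (period 2, group 18) vs P (period 3, group 15): the stated order agrees with the simple trend.
(C) Ne (period 2, group 18) vs C (period 2, group 14): the stated order agrees with the simple trend.
(D) I (period 5, group 17) vs Pb (period 6, group 14): the stated order agrees with the simple trend.
The exception is (A): Al's single 3p electron is easier to remove than one from Mg's filled 3s².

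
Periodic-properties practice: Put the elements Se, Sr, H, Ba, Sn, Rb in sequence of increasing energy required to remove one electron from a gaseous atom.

Rb < Ba < Sr < Sn < Se < H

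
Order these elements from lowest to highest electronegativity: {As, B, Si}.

Si, B, As

B is in period 2, group 13; Si is in period 3, group 14; As is in period 4, group 15.
Electronegativity increases across a period and decreases down a group, tracking effective nuclear charge and atomic size.
A diagonal step moves right (one effect) and down (the opposite effect) at once.
B > Si: the two effects oppose for this pair; the down-group effect wins (2.04 vs 1.90).
As > B: the two effects oppose for this pair; the across-period effect wins (2.18 vs 2.04).
For reference (Pauling): B 2.04, Si 1.90, As 2.18.
So from lowest to highest: Si < B < As.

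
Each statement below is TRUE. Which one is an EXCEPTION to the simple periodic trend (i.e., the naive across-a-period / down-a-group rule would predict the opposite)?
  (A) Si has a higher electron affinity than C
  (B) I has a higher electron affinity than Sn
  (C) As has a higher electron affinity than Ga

(A)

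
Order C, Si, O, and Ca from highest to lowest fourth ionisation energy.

O > Ca > C > Si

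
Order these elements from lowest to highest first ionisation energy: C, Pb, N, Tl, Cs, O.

Cs < Tl < Pb < C < O < N

C is in period 2, group 14; N is in period 2, group 15; O is in period 2, group 16; Cs is in period 6, group 1; Tl is in period 6, group 13; Pb is in period 6, group 14.
First ionization energy rises across a period (greater Z_eff holds electrons more tightly) and falls down a group (valence electrons are farther from the nucleus).
These span different periods and groups, so the two trends combine.
Tl > Cs: Tl lies to the right of Cs in period 6, so the across-period effect alone puts Tl higher.
Pb > Tl: both are in period 6; the period trend gives Pb the larger value.
C > Pb: they share group 14; the group trend gives C the larger value.
O > C: both are in period 2; the period trend gives O the larger value.
N > O: this pair runs against the simple trend — see the exception note.
Note the exception: N has a higher first ionization energy than O, contrary to the simple trend — pairing an electron in O's 2p⁴ costs repulsion energy, so O ionizes more easily than half-filled N (2p³).
Tabulated first ionization energy (kJ/mol): C 1086, N 1402, O 1314, Cs 376, Tl 589, Pb 716.
So from lowest to highest: Cs < Tl < Pb < C < O < N.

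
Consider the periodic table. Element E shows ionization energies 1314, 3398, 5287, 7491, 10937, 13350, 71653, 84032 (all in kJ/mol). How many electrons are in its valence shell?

Look for the largest jump between consecutive ionization energies: IE7/IE6 ≈ 5.4, far larger than any earlier ratio.
That jump marks the point where a core electron is being removed. So the atom has 6 valence electrons.

6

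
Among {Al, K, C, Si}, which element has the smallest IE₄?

After 3 electrons have been removed, what remains? Al³⁺ is the bare [Ne] core; K³⁺ is already 2 electrons into the core; C³⁺ still has 1 valence electron; Si³⁺ still has 1 valence electron.
Usually core removal costs more than valence removal, but here the competition is close: a tightly held n=2 valence electron can cost more to remove than an n=3 core electron, so the actual values have to decide it.
Valence configurations: C³⁺ [He]2s¹, Si³⁺ [Ne]3s¹.
The numbers (kJ/mol): Al 11577, K 5877, C 6223, Si 4356.
So the fourth ionization energies run Si < K < C < Al.

Si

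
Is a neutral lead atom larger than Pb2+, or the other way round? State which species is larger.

Forming Pb2+ removes 2 electrons from Pb. Fewer electrons for the same nuclear charge means less shielding and a higher Z_eff on the remaining electrons.
A cation is smaller than its parent atom: Pb2+ < Pb.

Pb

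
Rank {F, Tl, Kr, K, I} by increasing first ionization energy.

Across a period the outer electron is held more tightly (higher IE₁); down a group it sits in a higher shell, more shielded, and comes off more easily.
Here both period and group differ, so the two effects have to be weighed against each other.
Tl > K: the two effects oppose for this pair; the across-period effect wins (589 vs 419 kJ/mol).
I > Tl: both effects reinforce here, so I is clearly the higher of the two.
Kr > I: relative to I, both the across-period and down-group shifts push Kr's first ionization energy up.
F > Kr: period and group pull opposite ways; the down-group shift dominates (1681 vs 1351 kJ/mol).
Approximate values (kJ/mol): F 1681, K 419, Kr 1351, I 1008, Tl 589.
So from lowest to highest: K < Tl < I < Kr < F.

K < Tl < I < Kr < F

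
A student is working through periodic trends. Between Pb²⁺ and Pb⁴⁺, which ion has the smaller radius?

Both ions have Z = 82 protons, but Pb⁴⁺ has lost more electrons, so its remaining electrons feel a larger effective nuclear charge per electron and are pulled in more tightly.
Higher positive charge → smaller ion, so Pb²⁺ > Pb⁴⁺.

Pb⁴⁺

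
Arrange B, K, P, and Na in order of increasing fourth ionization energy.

P < K < Na < B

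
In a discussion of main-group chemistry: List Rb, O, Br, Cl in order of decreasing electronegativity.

O > Cl > Br > Rb

Atoms toward the upper right of the periodic table pull bonding electrons most strongly.
Here both period and group differ, so the two effects have to be weighed against each other.
Br > Rb: relative to Rb, both the across-period and down-group shifts push Br's electronegativity up.
Cl > Br: Cl sits above Br in group 17, so the down-group effect alone puts Cl higher.
O > Cl: period and group pull opposite ways; the down-group shift dominates (3.44 vs 3.16).
Approximate values (Pauling): O 3.44, Cl 3.16, Br 2.96, Rb 0.82.
So from highest to lowest: O > Cl > Br > Rb.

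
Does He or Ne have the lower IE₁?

Ne

He is in period 1, group 18; Ne is in period 2, group 18.
First ionization energy rises across a period (greater Z_eff holds electrons more tightly) and falls down a group (valence electrons are farther from the nucleus).
All are in group 18, so first ionization energy increases up the group.
So Ne has the lower IE₁ (Ne < He).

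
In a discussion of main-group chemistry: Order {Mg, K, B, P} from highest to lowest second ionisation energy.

After 1 electron has been removed, what remains? Mg⁺ still has 1 valence electron; K⁺ is the bare [Ar] core; B⁺ still has 2 valence electrons; P⁺ still has 4 valence electrons.
Pulling an electron out of a noble-gas core costs far more than removing a remaining valence electron, so K sits at the high end of IE_2.
Valence configurations: Mg⁺ [Ne]3s¹, B⁺ [He]2s², P⁺ [Ne]3s²3p².
Approximate IE_2 values (kJ/mol): Mg 1451, K 3052, B 2427, P 1907.
So the second ionization energies run Mg < P < B < K.

K > B > P > Mg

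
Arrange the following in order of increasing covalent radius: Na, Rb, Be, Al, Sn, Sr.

Be, Al, Sn, Na, Sr, Rb

Be is in period 2, group 2; Na is in period 3, group 1; Al is in period 3, group 13; Rb is in period 5, group 1; Sr is in period 5, group 2; Sn is in period 5, group 14.
Radius decreases left→right (rising Z_eff, same n) and increases top→bottom (higher n).
Neither a single period nor a single group — weigh both effects.
Al > Be: the two effects oppose for this pair; the down-group effect wins (126 vs 102 pm).
Sn > Al: period and group pull opposite ways; the down-group shift dominates (140 vs 126 pm).
Na > Sn: period and group pull opposite ways; the across-period shift dominates (155 vs 140 pm).
Sr > Na: period and group pull opposite ways; the down-group shift dominates (185 vs 155 pm).
Rb > Sr: Rb lies to the left of Sr in period 5, so the across-period effect alone puts Rb larger.
For reference (pm): Be 102, Na 155, Al 126, Rb 210, Sr 185, Sn 140.
So from smallest to largest: Be < Al < Sn < Na < Sr < Rb.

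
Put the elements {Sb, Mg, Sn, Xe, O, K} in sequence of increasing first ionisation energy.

K < Sn < Mg < Sb < Xe < O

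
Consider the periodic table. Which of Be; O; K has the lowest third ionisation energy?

K

Consider each +2 ion: Be²⁺ is the bare [He] core; O²⁺ still has 4 valence electrons; K²⁺ is already 1 electron into the core.
Usually core removal costs more than valence removal, but here the competition is close: a tightly held n=2 valence electron can cost more to remove than an n=3 core electron, so the actual values have to decide it.
Tabulated IE_3 (kJ/mol): Be 14849, O 5300, K 4420.
Hence IE_3: K < O < Be.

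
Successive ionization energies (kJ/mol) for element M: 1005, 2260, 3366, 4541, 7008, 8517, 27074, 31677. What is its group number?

Group 16

Look for the largest jump between consecutive ionization energies: IE7/IE6 ≈ 3.2, far larger than any earlier ratio.
That jump marks the point where a core electron is being removed. So the atom has 6 valence electrons.
A main-group element with 6 valence electrons is in group 16.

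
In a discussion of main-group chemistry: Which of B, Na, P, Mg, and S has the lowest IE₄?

S

Consider each +3 ion: B³⁺ is the bare [He] core; Na³⁺ is already 2 electrons into the core; P³⁺ still has 2 valence electrons; Mg³⁺ is already 1 electron into the core; S³⁺ still has 3 valence electrons.
Core electrons are held far more tightly than valence electrons, so Na, Mg and B top the IE_4 order.
Valence configurations: P³⁺ [Ne]3s², S³⁺ [Ne]3s²3p¹.
S³⁺ loses a lone 3p electron whereas P³⁺ must break into a filled 3s² pair, so IE_4(P) > IE_4(S) even though S has the higher nuclear charge.
Approximate IE_4 values (kJ/mol): B 25026, Na 9543, P 4964, Mg 10543, S 4556.
Overall IE_4 order: S < P < Na < Mg < B.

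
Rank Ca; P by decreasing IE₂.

P > Ca

IE_2 is the cost of taking one more electron from the +1 cation: Ca⁺ still has 1 valence electron; P⁺ still has 4 valence electrons.
All are still removing valence electrons, so compare the +1 ions as you would atoms: IE_2 generally rises across a period (higher Z_eff) and falls down a group (larger shell), subject to the usual subshell exceptions.
Valence configurations: Ca⁺ [Ar]4s¹, P⁺ [Ne]3s²3p².
Tabulated IE_2 (kJ/mol): Ca 1145, P 1907.
Overall IE_2 order: Ca < P.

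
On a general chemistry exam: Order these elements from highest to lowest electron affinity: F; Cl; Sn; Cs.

F is in period 2, group 17; Cl is in period 3, group 17; Sn is in period 5, group 14; Cs is in period 6, group 1.
EA tends to increase across a period and decrease down a group, though the pattern is less regular than for IE or radius.
Here both period and group differ, so the two effects have to be weighed against each other.
Sn > Cs: relative to Cs, both the across-period and down-group shifts push Sn's electron affinity up.
F > Sn: both effects reinforce here, so F is clearly the higher of the two.
Cl > F: this pair runs against the simple trend — see the exception note.
Note the exception: Cl has a higher electron affinity than F, contrary to the simple trend — F's small 2p subshell makes the incoming electron feel strong e⁻–e⁻ repulsion, so Cl actually releases more energy on gaining an electron.
For reference (kJ/mol): F 328, Cl 349, Sn 107, Cs 46.
So from highest to lowest: Cl > F > Sn > Cs.

Cl > F > Sn > Cs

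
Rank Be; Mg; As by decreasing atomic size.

Mg > As > Be

Across a period the added protons contract the valence shell; down a group each new principal shell makes the atom larger.
These span different periods and groups, so the two trends combine.
As > Be: the two effects oppose for this pair; the down-group effect wins (121 vs 102 pm).
Mg > As: period and group pull opposite ways; the across-period shift dominates (139 vs 121 pm).
Approximate values (pm): Be 102, Mg 139, As 121.
So from largest to smallest: Mg > As > Be.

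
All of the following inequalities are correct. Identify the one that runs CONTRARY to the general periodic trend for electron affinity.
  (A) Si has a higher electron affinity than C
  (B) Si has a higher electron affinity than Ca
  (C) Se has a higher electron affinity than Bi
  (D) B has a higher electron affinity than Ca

The general trend: electron affinity increases across a period and decreases down a group.
(A) Si (period 3, group 14) vs C (period 2, group 14): the stated order contradicts the simple trend.
(B) Si (period 3, group 14) vs Ca (period 4, group 2): the stated order agrees with the simple trend.
(C) Se (period 4, group 16) vs Bi (period 6, group 15): the stated order agrees with the simple trend.
(D) B (period 2, group 13) vs Ca (period 4, group 2): the stated order agrees with the simple trend.
The exception is (A): Si's larger, more diffuse 3p orbitals accept an added electron slightly more readily than C's compact 2p.

(A)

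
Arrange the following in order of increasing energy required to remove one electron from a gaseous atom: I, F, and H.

I < H < F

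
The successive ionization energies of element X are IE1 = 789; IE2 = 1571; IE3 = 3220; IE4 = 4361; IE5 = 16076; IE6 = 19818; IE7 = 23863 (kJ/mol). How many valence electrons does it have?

4

Look for the largest jump between consecutive ionization energies: IE5/IE4 ≈ 3.7, far larger than any earlier ratio.
That jump marks the point where a core electron is being removed. So the atom has 4 valence electrons.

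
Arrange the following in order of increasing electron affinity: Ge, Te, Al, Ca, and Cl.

Al is in period 3, group 13; Cl is in period 3, group 17; Ca is in period 4, group 2; Ge is in period 4, group 14; Te is in period 5, group 16.
Electron affinity generally becomes more exothermic across a period toward the halogens and less exothermic down a group.
These span different periods and groups, so the two trends combine.
Al > Ca: both effects reinforce here, so Al is clearly the higher of the two.
Ge > Al: period and group pull opposite ways; the across-period shift dominates (119 vs 42 kJ/mol).
Te > Ge: the two effects oppose for this pair; the across-period effect wins (190 vs 119 kJ/mol).
Cl > Te: relative to Te, both the across-period and down-group shifts push Cl's electron affinity up.
Tabulated electron affinity (kJ/mol): Al 42, Cl 349, Ca 2, Ge 119, Te 190.
So from lowest to highest: Ca < Al < Ge < Te < Cl.

Ca < Al < Ge < Te < Cl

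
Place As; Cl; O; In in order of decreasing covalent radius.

O is in period 2, group 16; Cl is in period 3, group 17; As is in period 4, group 15; In is in period 5, group 13.
Atomic radius shrinks across a period as nuclear charge pulls the same shell inward, and grows down a group as new shells are added.
Neither a single period nor a single group — weigh both effects.
Cl > O: the two effects oppose for this pair; the down-group effect wins (99 vs 63 pm).
As > Cl: both effects reinforce here, so As is clearly the larger of the two.
In > As: relative to As, both the across-period and down-group shifts push In's atomic radius up.
Tabulated atomic radius (pm): O 63, Cl 99, As 121, In 142.
So from largest to smallest: In > As > Cl > O.

In, As, Cl, O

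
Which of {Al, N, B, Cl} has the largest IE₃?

IE_3 is the cost of taking one more electron from the +2 cation: Al²⁺ still has 1 valence electron; N²⁺ still has 3 valence electrons; B²⁺ still has 1 valence electron; Cl²⁺ still has 5 valence electrons.
All are still removing valence electrons, so compare the +2 ions as you would atoms: IE_3 generally rises across a period (higher Z_eff) and falls down a group (larger shell), subject to the usual subshell exceptions.
Valence configurations: Al²⁺ [Ne]3s¹, N²⁺ [He]2s²2p¹, B²⁺ [He]2s¹, Cl²⁺ [Ne]3s²3p³.
Approximate IE_3 values (kJ/mol): Al 2745, N 4578, B 3660, Cl 3822.
So the third ionization energies run Al < B < Cl < N.

N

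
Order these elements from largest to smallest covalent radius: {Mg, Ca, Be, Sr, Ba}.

Ba, Sr, Ca, Mg, Be

Be is in period 2, group 2; Mg is in period 3, group 2; Ca is in period 4, group 2; Sr is in period 5, group 2; Ba is in period 6, group 2.
Radius decreases left→right (rising Z_eff, same n) and increases top→bottom (higher n).
All are in group 2, so atomic radius increases down the group.
So from largest to smallest: Ba > Sr > Ca > Mg > Be.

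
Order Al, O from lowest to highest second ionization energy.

Al, O

IE_2 is the cost of taking one more electron from the +1 cation: Al⁺ still has 2 valence electrons; O⁺ still has 5 valence electrons.
All are still removing valence electrons, so compare the +1 ions as you would atoms: IE_2 generally rises across a period (higher Z_eff) and falls down a group (larger shell), subject to the usual subshell exceptions.
Valence configurations: Al⁺ [Ne]3s², O⁺ [He]2s²2p³.
Approximate IE_2 values (kJ/mol): Al 1817, O 3388.
Hence IE_2: Al < O.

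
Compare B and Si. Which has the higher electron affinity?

Si

B is in period 2, group 13; Si is in period 3, group 14.
EA tends to increase across a period and decrease down a group, though the pattern is less regular than for IE or radius.
These sit on a diagonal, where the across-period and down-group effects partly cancel.
Si > B: the two effects oppose for this pair; the across-period effect wins (134 vs 27 kJ/mol).
For reference (kJ/mol): B 27, Si 134.
So Si has the higher electron affinity (Si > B).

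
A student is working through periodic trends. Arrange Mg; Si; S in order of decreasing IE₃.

The third ionization energy removes an electron from the +2 ion. For each element: Mg²⁺ is the bare [Ne] core; Si²⁺ still has 2 valence electrons; S²⁺ still has 4 valence electrons.
Pulling an electron out of a noble-gas core costs far more than removing a remaining valence electron, so Mg sits at the high end of IE_3.
Valence configurations: Si²⁺ [Ne]3s², S²⁺ [Ne]3s²3p².
Tabulated IE_3 (kJ/mol): Mg 7733, Si 3232, S 3357.
Putting it together, IE_3: Si < S < Mg.

Mg > S > Si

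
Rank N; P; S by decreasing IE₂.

N > S > P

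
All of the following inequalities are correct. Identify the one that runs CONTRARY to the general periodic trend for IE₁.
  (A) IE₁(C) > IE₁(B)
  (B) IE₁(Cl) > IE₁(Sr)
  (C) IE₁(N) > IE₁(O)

The general trend: IE₁ increases across a period and decreases down a group.
(A) C (period 2, group 14) vs B (period 2, group 13): the stated order agrees with the simple trend.
(B) Cl (period 3, group 17) vs Sr (period 5, group 2): the stated order agrees with the simple trend.
(C) N (period 2, group 15) vs O (period 2, group 16): the stated order contradicts the simple trend.
The exception is (C): pairing an electron in O's 2p⁴ costs repulsion energy, so O ionizes more easily than half-filled N (2p³).

(C)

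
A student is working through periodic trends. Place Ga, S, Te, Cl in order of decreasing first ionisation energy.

S is in period 3, group 16; Cl is in period 3, group 17; Ga is in period 4, group 13; Te is in period 5, group 16.
IE₁ increases left→right with effective nuclear charge and decreases top→bottom as the valence shell moves farther out.
Here both period and group differ, so the two effects have to be weighed against each other.
Te > Ga: period and group pull opposite ways; the across-period shift dominates (869 vs 579 kJ/mol).
S > Te: S sits above Te in group 16, so the down-group effect alone puts S higher.
Cl > S: both are in period 3; the period trend gives Cl the larger value.
For reference (kJ/mol): S 1000, Cl 1251, Ga 579, Te 869.
So from highest to lowest: Cl > S > Te > Ga.

Cl, S, Te, Ga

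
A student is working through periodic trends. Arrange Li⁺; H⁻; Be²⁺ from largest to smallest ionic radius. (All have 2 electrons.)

All of these have 2 electrons, so size is governed by nuclear charge alone: the more protons, the stronger the pull on the same electron cloud, and the smaller the ion.
Nuclear charges: Be²⁺ (Z=4), Li⁺ (Z=3), H⁻ (Z=1).
Largest to smallest: H⁻ > Li⁺ > Be²⁺.

H⁻ > Li⁺ > Be²⁺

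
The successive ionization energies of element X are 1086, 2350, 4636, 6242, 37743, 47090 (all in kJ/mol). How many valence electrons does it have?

4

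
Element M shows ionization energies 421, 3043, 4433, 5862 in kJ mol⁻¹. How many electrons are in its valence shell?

Look for the largest jump between consecutive ionization energies: IE2/IE1 ≈ 7.2, far larger than any earlier ratio.
That jump marks the point where a core electron is being removed. So the atom has 1 valence electron.

1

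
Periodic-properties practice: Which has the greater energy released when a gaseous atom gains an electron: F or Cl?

Cl

F is in period 2, group 17; Cl is in period 3, group 17.
Adding an electron releases more energy for atoms nearer the top right (short of the noble gases).
All are in group 17; the group trend (electron affinity increases up the group) applies, with the exception below.
Note the exception: Cl has a higher electron affinity than F, contrary to the simple trend — F's small 2p subshell makes the incoming electron feel strong e⁻–e⁻ repulsion, so Cl actually releases more energy on gaining an electron.
Tabulated electron affinity (kJ/mol): F 328, Cl 349.
So Cl has the greater energy released when a gaseous atom gains an electron (Cl > F).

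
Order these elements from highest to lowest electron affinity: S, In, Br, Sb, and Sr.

Br, S, Sb, In, Sr

S is in period 3, group 16; Br is in period 4, group 17; Sr is in period 5, group 2; In is in period 5, group 13; Sb is in period 5, group 15.
Adding an electron releases more energy for atoms nearer the top right (short of the noble gases).
Neither a single period nor a single group — weigh both effects.
In > Sr: In lies to the right of Sr in period 5, so the across-period effect alone puts In higher.
Sb > In: both are in period 5; the period trend gives Sb the larger value.
S > Sb: relative to Sb, both the across-period and down-group shifts push S's electron affinity up.
Br > S: the two effects oppose for this pair; the across-period effect wins (325 vs 200 kJ/mol).
Tabulated electron affinity (kJ/mol): S 200, Br 325, Sr 5, In 29, Sb 103.
So from highest to lowest: Br > S > Sb > In > Sr.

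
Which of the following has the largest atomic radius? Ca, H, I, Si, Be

Ca

H is in period 1, group 1; Be is in period 2, group 2; Si is in period 3, group 14; Ca is in period 4, group 2; I is in period 5, group 17.
Radius decreases left→right (rising Z_eff, same n) and increases top→bottom (higher n).
These span different periods and groups, so the two trends combine.
Be > H: period and group pull opposite ways; the down-group shift dominates (102 vs 32 pm).
Si > Be: the two effects oppose for this pair; the down-group effect wins (116 vs 102 pm).
I > Si: the two effects oppose for this pair; the down-group effect wins (133 vs 116 pm).
Ca > I: period and group pull opposite ways; the across-period shift dominates (171 vs 133 pm).
Tabulated atomic radius (pm): H 32, Be 102, Si 116, Ca 171, I 133.
The largest atomic radius among these belongs to Ca.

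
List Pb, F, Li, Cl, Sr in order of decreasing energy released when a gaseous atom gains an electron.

Cl > F > Li > Pb > Sr

Li is in period 2, group 1; F is in period 2, group 17; Cl is in period 3, group 17; Sr is in period 5, group 2; Pb is in period 6, group 14.
Adding an electron releases more energy for atoms nearer the top right (short of the noble gases).
Neither a single period nor a single group — weigh both effects.
Pb > Sr: the two effects oppose for this pair; the across-period effect wins (35 vs 5 kJ/mol).
Li > Pb: the two effects oppose for this pair; the down-group effect wins (60 vs 35 kJ/mol).
F > Li: both are in period 2; the period trend gives F the larger value.
Cl > F: this pair runs against the simple trend — see the exception note.
Note the exception: Cl has a higher electron affinity than F, contrary to the simple trend — F's small 2p subshell makes the incoming electron feel strong e⁻–e⁻ repulsion, so Cl actually releases more energy on gaining an electron.
Approximate values (kJ/mol): Li 60, F 328, Cl 349, Sr 5, Pb 35.
So from highest to lowest: Cl > F > Li > Pb > Sr.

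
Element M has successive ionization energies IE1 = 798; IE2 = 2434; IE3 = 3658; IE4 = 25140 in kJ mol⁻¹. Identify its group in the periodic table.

Group 13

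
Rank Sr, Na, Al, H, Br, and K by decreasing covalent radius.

K > Sr > Na > Al > Br > H

Atomic radius shrinks across a period as nuclear charge pulls the same shell inward, and grows down a group as new shells are added.
These span different periods and groups, so the two trends combine.
Br > H: period and group pull opposite ways; the down-group shift dominates (114 vs 32 pm).
Al > Br: period and group pull opposite ways; the across-period shift dominates (126 vs 114 pm).
Na > Al: Na lies to the left of Al in period 3, so the across-period effect alone puts Na larger.
Sr > Na: the two effects oppose for this pair; the down-group effect wins (185 vs 155 pm).
K > Sr: the two effects oppose for this pair; the across-period effect wins (196 vs 185 pm).
Approximate values (pm): H 32, Na 155, Al 126, K 196, Br 114, Sr 185.
So from largest to smallest: K > Sr > Na > Al > Br > H.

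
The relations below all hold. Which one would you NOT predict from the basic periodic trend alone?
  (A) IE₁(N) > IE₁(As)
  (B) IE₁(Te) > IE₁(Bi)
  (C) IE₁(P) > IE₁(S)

(C)

The general trend: first ionisation energy increases across a period and decreases down a group.
(A) N (period 2, group 15) vs As (period 4, group 15): the stated order agrees with the simple trend.
(B) Te (period 5, group 16) vs Bi (period 6, group 15): the stated order agrees with the simple trend.
(C) P (period 3, group 15) vs S (period 3, group 16): the stated order contradicts the simple trend.
The exception is (C): S (3p⁴) ionizes more easily than half-filled P (3p³) because the paired 3p electron in S is pushed out by e⁻–e⁻ repulsion.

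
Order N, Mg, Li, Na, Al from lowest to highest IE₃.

The third ionization energy removes an electron from the +2 ion. For each element: N²⁺ still has 3 valence electrons; Mg²⁺ is the bare [Ne] core; Li²⁺ is already 1 electron into the core; Na²⁺ is already 1 electron into the core; Al²⁺ still has 1 valence electron.
Breaking into a closed-shell core is much more expensive than removing a leftover valence electron — Na, Mg and Li have the largest IE_3 here.
Valence configurations: N²⁺ [He]2s²2p¹, Al²⁺ [Ne]3s¹.
Tabulated IE_3 (kJ/mol): N 4578, Mg 7733, Li 11815, Na 6910, Al 2745.
Putting it together, IE_3: Al < N < Na < Mg < Li.

Al < N < Na < Mg < Li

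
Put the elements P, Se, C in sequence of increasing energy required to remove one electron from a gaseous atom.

C is in period 2, group 14; P is in period 3, group 15; Se is in period 4, group 16.
IE₁ increases left→right with effective nuclear charge and decreases top→bottom as the valence shell moves farther out.
A diagonal step moves right (one effect) and down (the opposite effect) at once.
P > Se: period and group pull opposite ways; the down-group shift dominates (1012 vs 941 kJ/mol).
C > P: the two effects oppose for this pair; the down-group effect wins (1086 vs 1012 kJ/mol).
Approximate values (kJ/mol): C 1086, P 1012, Se 941.
So from lowest to highest: Se < P < C.

Se < P < C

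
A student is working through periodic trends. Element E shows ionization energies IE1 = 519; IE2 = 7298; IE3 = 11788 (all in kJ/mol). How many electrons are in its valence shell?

1

Look for the largest jump between consecutive ionization energies: IE2/IE1 ≈ 14.1, far larger than any earlier ratio.
That jump marks the point where a core electron is being removed. So the atom has 1 valence electron.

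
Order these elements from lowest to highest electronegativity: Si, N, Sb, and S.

N is in period 2, group 15; Si is in period 3, group 14; S is in period 3, group 16; Sb is in period 5, group 15.
Smaller atoms with higher effective nuclear charge are more electronegative.
Neither a single period nor a single group — weigh both effects.
Sb > Si: the two effects oppose for this pair; the across-period effect wins (2.05 vs 1.90).
S > Sb: both effects reinforce here, so S is clearly the higher of the two.
N > S: the two effects oppose for this pair; the down-group effect wins (3.04 vs 2.58).
Approximate values (Pauling): N 3.04, Si 1.90, S 2.58, Sb 2.05.
So from lowest to highest: Si < Sb < S < N.

Si, Sb, S, N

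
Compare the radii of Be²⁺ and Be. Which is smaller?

Be²⁺

Forming Be²⁺ removes 2 electrons from Be. Fewer electrons for the same nuclear charge means less shielding and a higher Z_eff on the remaining electrons, and for main-group metals the entire outer shell is lost.
A cation is smaller than its parent atom: Be²⁺ < Be.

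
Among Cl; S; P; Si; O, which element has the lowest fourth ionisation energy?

Consider each +3 ion: Cl³⁺ still has 4 valence electrons; S³⁺ still has 3 valence electrons; P³⁺ still has 2 valence electrons; Si³⁺ still has 1 valence electron; O³⁺ still has 3 valence electrons.
All are still removing valence electrons, so compare the +3 ions as you would atoms: IE_4 generally rises across a period (higher Z_eff) and falls down a group (larger shell), subject to the usual subshell exceptions.
Valence configurations: Cl³⁺ [Ne]3s²3p², S³⁺ [Ne]3s²3p¹, P³⁺ [Ne]3s², Si³⁺ [Ne]3s¹, O³⁺ [He]2s²2p¹.
S³⁺ loses a lone 3p electron whereas P³⁺ must break into a filled 3s² pair, so IE_4(P) > IE_4(S) even though S has the higher nuclear charge.
Approximate IE_4 values (kJ/mol): Cl 5159, S 4556, P 4964, Si 4356, O 7469.
Overall IE_4 order: Si < S < P < Cl < O.

Si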